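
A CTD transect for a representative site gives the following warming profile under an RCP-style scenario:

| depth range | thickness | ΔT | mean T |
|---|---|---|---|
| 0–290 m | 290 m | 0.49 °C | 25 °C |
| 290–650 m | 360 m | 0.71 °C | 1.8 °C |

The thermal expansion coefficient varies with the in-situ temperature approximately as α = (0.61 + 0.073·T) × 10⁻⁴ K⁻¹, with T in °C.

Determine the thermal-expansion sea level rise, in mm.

about 53.6 mm

Layer 1: α = (0.61 + 0.073×25)×10⁻⁴ = 2.435×10⁻⁴ K⁻¹
Layer 2: α = (0.61 + 0.073×1.8)×10⁻⁴ = 0.7414×10⁻⁴ K⁻¹
0–290 m: 290 × 2.435×10⁻⁴ × 0.49 = 0.03460135 m
290–650 m: 0.7414×10⁻⁴ × 0.71 × 360 = 0.018950184 m
Δh = 0.03460135 + 0.018950184 = 0.053551534 m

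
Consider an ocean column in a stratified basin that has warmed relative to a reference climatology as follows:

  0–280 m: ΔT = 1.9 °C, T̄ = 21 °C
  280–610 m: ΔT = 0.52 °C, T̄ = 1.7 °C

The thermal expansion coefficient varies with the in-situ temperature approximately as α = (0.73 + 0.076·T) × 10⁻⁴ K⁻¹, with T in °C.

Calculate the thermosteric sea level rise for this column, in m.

Layer 1: α = (0.73 + 0.076×21)×10⁻⁴ = 2.326×10⁻⁴ K⁻¹
Layer 2: α = (0.73 + 0.076×1.7)×10⁻⁴ = 0.8592×10⁻⁴ K⁻¹
1.9 × 2.326×10⁻⁴ × 280 = 0.1237432 m
0.8592×10⁻⁴ × 0.52 × 330 = 0.014743872 m
Δh = 0.1237432 + 0.014743872 = 0.138487072 m

0.138 m of thermosteric rise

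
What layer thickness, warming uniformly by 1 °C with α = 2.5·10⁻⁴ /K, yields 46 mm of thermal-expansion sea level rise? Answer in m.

H ≈ 184 m

H = Δh/(αΔT) = 0.046 / (2.5×10⁻⁴ × 1) = 184.0 m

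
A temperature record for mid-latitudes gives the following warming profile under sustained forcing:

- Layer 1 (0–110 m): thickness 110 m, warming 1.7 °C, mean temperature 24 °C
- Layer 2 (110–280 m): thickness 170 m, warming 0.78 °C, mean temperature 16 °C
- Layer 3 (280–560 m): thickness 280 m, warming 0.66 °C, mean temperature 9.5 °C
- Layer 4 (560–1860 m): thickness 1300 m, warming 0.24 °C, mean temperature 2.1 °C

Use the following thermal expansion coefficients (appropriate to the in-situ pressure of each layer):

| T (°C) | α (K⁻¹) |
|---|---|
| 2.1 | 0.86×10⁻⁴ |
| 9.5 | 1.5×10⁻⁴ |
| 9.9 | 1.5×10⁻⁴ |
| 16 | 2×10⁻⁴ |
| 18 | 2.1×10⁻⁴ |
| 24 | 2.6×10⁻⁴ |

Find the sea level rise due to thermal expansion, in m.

about 0.130 m

Layer 1 at 24 °C → α = 2.6×10⁻⁴ K⁻¹
Layer 2 at 16 °C → α = 2×10⁻⁴ K⁻¹
Layer 3 at 9.5 °C → α = 1.5×10⁻⁴ K⁻¹
Layer 4 at 2.1 °C → α = 0.86×10⁻⁴ K⁻¹
Layer 1: 1.7 × 110 × 2.6×10⁻⁴ = 0.04862 m
0.78 × 170 × 2×10⁻⁴ = 0.02652 m
Layer 3: 280 × 0.66 × 1.5×10⁻⁴ = 0.02772 m
0.86×10⁻⁴ × 1300 × 0.24 = 0.026832 m
Δh = 0.04862 + 0.02652 + 0.02772 + 0.026832 = 0.129692 m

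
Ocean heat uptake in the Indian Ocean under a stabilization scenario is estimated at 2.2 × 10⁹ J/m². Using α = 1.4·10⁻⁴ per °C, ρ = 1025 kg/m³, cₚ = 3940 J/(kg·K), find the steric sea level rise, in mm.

Δh = αQ/(ρcₚ) = 1.4×10⁻⁴ × 2.2×10⁹ / (1025 × 3940) ≈ 0.076266 m

76.3 mm of thermosteric rise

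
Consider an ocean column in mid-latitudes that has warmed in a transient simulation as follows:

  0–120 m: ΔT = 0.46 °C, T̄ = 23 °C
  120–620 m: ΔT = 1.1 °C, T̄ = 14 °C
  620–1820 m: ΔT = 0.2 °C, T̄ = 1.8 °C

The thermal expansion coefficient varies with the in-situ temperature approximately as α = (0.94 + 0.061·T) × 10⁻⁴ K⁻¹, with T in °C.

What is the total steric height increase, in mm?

Layer 1: α = (0.94 + 0.061×23)×10⁻⁴ = 2.343×10⁻⁴ K⁻¹
Layer 2: α = (0.94 + 0.061×14)×10⁻⁴ = 1.794×10⁻⁴ K⁻¹
Layer 3: α = (0.94 + 0.061×1.8)×10⁻⁴ = 1.0498×10⁻⁴ K⁻¹
0–120 m: 120 × 2.343×10⁻⁴ × 0.46 = 0.01293336 m
1.1 × 500 × 1.794×10⁻⁴ = 0.09867 m
Layer 3: 0.2 × 1200 × 1.0498×10⁻⁴ = 0.0251952 m
Δh = 0.01293336 + 0.09867 + 0.0251952 = 0.13679856 m

137 mm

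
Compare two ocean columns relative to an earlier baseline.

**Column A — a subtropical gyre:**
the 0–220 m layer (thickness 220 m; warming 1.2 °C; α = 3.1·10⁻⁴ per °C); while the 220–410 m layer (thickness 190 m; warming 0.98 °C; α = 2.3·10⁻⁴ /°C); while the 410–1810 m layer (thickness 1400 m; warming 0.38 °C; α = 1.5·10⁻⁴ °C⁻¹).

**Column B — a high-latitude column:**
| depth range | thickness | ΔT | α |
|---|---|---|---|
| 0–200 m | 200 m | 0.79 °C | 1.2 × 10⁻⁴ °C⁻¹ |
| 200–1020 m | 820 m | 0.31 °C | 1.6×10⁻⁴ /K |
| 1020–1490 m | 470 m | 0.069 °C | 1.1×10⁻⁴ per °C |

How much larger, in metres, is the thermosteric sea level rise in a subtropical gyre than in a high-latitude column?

A 0–220 m: 220 × 1.2 × 3.1×10⁻⁴ = 0.08184 m
A 220–410 m: 190 × 2.3×10⁻⁴ × 0.98 = 0.042826 m
A 410–1810 m: 1.5×10⁻⁴ × 0.38 × 1400 = 0.07980 m
A total: 0.204466 m
B Layer 1: 0.79 × 200 × 1.2×10⁻⁴ = 0.01896 m
B Layer 2: 1.6×10⁻⁴ × 0.31 × 820 = 0.040672 m
B Layer 3: 0.069 × 470 × 1.1×10⁻⁴ = 0.0035673 m
B total: 0.0631993 m
Difference: 0.204466 − 0.0631993 = 0.1412667 m

0.14 m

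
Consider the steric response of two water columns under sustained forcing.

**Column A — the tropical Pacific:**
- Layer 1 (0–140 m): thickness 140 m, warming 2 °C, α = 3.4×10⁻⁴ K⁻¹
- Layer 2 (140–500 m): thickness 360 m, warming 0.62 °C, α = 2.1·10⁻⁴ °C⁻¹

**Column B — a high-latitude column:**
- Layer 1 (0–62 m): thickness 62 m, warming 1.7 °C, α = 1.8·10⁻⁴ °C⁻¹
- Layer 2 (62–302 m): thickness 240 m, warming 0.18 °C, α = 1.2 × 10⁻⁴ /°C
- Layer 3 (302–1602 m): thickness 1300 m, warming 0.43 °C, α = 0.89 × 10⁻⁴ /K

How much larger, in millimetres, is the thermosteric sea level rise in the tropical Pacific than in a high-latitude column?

Δh_A − Δh_B ≈ 68 mm

A Layer 1: 3.4×10⁻⁴ × 140 × 2 = 0.09520 m
A Layer 2: 2.1×10⁻⁴ × 0.62 × 360 = 0.046872 m
A total: 0.142072 m
B 1.7 × 62 × 1.8×10⁻⁴ = 0.018972 m
B 1.2×10⁻⁴ × 0.18 × 240 = 0.005184 m
B Layer 3: 0.89×10⁻⁴ × 1300 × 0.43 = 0.049751 m
B total: 0.073907 m
Difference: 0.142072 − 0.073907 = 0.068165 m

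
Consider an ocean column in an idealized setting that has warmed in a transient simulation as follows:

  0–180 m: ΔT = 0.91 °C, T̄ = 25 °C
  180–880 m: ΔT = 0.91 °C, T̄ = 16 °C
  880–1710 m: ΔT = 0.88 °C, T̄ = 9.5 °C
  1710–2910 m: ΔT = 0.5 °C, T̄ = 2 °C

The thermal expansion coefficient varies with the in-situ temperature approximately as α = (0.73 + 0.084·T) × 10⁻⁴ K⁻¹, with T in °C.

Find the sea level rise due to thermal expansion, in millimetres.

Layer 1: α = (0.73 + 0.084×25)×10⁻⁴ = 2.83×10⁻⁴ K⁻¹
Layer 2: α = (0.73 + 0.084×16)×10⁻⁴ = 2.074×10⁻⁴ K⁻¹
Layer 3: α = (0.73 + 0.084×9.5)×10⁻⁴ = 1.528×10⁻⁴ K⁻¹
Layer 4: α = (0.73 + 0.084×2)×10⁻⁴ = 0.898×10⁻⁴ K⁻¹
0–180 m: 180 × 2.83×10⁻⁴ × 0.91 = 0.0463554 m
700 × 2.074×10⁻⁴ × 0.91 = 0.1321138 m
830 × 1.528×10⁻⁴ × 0.88 = 0.11160512 m
1710–2910 m: 0.5 × 1200 × 0.898×10⁻⁴ = 0.05388 m
Δh = 0.0463554 + 0.1321138 + 0.11160512 + 0.05388 = 0.34395432 m ≈ 344 mm

Δh = 344 mm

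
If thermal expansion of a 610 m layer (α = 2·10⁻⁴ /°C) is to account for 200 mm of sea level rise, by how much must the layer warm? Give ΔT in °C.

ΔT ≈ 1.6 °C

ΔT = Δh/(αH) = 0.2 / (2×10⁻⁴ × 610) ≈ 1.639 °C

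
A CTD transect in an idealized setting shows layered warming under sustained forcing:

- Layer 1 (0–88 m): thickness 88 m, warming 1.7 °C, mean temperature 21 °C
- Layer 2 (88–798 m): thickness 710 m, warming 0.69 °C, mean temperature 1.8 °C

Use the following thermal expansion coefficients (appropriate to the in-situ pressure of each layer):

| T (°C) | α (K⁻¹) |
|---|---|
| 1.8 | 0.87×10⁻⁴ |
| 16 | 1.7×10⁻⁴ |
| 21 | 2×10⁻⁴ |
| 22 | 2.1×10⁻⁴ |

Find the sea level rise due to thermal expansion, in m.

0.0725 m of thermosteric rise

Layer 1 at 21 °C → α = 2×10⁻⁴ K⁻¹
Layer 2 at 1.8 °C → α = 0.87×10⁻⁴ K⁻¹
1.7 × 2×10⁻⁴ × 88 = 0.02992 m
88–798 m: 710 × 0.69 × 0.87×10⁻⁴ = 0.0426213 m
Δh = 0.02992 + 0.0426213 = 0.0725413 m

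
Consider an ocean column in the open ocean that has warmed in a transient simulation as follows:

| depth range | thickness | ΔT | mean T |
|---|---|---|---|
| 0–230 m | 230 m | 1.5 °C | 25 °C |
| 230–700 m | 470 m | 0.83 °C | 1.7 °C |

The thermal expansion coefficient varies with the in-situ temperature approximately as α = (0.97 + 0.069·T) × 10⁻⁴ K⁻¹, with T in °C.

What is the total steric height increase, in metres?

Layer 1: α = (0.97 + 0.069×25)×10⁻⁴ = 2.695×10⁻⁴ K⁻¹
Layer 2: α = (0.97 + 0.069×1.7)×10⁻⁴ = 1.0873×10⁻⁴ K⁻¹
0–230 m: 230 × 2.695×10⁻⁴ × 1.5 = 0.0929775 m
1.0873×10⁻⁴ × 0.83 × 470 = 0.042415573 m
Δh = 0.0929775 + 0.042415573 = 0.135393073 m ≈ 0.135 m

0.135 m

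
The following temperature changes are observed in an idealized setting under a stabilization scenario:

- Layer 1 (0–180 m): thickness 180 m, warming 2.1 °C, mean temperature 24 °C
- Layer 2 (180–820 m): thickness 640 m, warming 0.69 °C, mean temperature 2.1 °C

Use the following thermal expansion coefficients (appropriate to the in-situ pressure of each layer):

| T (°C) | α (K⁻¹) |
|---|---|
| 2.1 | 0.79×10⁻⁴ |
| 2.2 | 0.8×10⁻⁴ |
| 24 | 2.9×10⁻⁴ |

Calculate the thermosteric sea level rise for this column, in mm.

145 mm

Layer 1 at 24 °C → α = 2.9×10⁻⁴ K⁻¹
Layer 2 at 2.1 °C → α = 0.79×10⁻⁴ K⁻¹
Layer 1: 180 × 2.9×10⁻⁴ × 2.1 = 0.10962 m
180–820 m: 0.69 × 640 × 0.79×10⁻⁴ = 0.0348864 m
Δh = 0.10962 + 0.0348864 = 0.1445064 m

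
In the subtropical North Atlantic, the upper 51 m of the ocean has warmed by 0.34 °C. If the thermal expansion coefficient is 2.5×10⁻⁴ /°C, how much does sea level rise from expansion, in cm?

Δh = αΔT·H = 2.5×10⁻⁴ × 0.34 × 51 = 0.004335 m

0.434 cm of thermosteric rise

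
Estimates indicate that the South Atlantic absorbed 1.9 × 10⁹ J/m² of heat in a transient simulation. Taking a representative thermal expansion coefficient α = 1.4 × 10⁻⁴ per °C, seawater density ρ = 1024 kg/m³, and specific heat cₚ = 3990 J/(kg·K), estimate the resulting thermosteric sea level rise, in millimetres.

Δh ≈ 65 mm

Δh = αQ/(ρcₚ) = 1.4×10⁻⁴ × 1.9×10⁹ / (1024 × 3990) ≈ 0.065104 m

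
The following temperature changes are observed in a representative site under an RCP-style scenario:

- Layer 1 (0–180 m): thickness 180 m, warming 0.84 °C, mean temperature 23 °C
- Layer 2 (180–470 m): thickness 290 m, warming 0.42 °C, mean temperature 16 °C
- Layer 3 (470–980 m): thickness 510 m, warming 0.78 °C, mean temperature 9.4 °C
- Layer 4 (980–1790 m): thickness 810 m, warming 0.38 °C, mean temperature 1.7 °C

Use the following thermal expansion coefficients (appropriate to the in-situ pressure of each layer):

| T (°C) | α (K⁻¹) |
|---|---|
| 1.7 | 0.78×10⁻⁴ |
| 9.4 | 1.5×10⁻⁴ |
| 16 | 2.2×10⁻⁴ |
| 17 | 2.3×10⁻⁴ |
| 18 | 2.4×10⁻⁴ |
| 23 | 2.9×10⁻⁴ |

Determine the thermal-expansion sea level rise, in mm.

Layer 1 at 23 °C → α = 2.9×10⁻⁴ K⁻¹
Layer 2 at 16 °C → α = 2.2×10⁻⁴ K⁻¹
Layer 3 at 9.4 °C → α = 1.5×10⁻⁴ K⁻¹
Layer 4 at 1.7 °C → α = 0.78×10⁻⁴ K⁻¹
0.84 × 180 × 2.9×10⁻⁴ = 0.043848 m
Layer 2: 2.2×10⁻⁴ × 290 × 0.42 = 0.026796 m
Layer 3: 0.78 × 1.5×10⁻⁴ × 510 = 0.05967 m
0.78×10⁻⁴ × 810 × 0.38 = 0.0240084 m
Δh = 0.043848 + 0.026796 + 0.05967 + 0.0240084 = 0.1543224 m

154 mm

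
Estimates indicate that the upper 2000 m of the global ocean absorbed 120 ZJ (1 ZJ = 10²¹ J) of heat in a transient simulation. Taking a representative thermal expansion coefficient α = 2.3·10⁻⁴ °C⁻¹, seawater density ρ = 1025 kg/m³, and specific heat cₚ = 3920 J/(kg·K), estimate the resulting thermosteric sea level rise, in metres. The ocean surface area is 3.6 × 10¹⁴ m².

Per unit area: Q = 120×10²¹ / (3.6×10¹⁴) ≈ 3.333×10⁸ J/m²
Δh = αQ/(ρcₚ) = 2.3×10⁻⁴ × 3.333×10⁸ / (1025 × 3920) ≈ 0.019079 m

0.0191 m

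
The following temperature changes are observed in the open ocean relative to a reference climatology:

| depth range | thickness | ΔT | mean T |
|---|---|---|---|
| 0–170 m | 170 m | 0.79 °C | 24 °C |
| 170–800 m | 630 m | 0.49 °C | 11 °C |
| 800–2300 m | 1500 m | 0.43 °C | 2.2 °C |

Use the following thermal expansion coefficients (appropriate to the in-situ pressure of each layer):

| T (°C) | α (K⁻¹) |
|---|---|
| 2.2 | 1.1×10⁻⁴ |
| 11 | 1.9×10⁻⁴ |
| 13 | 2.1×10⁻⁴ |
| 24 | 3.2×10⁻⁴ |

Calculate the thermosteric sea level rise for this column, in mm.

173 mm of thermosteric rise

Layer 1 at 24 °C → α = 3.2×10⁻⁴ K⁻¹
Layer 2 at 11 °C → α = 1.9×10⁻⁴ K⁻¹
Layer 3 at 2.2 °C → α = 1.1×10⁻⁴ K⁻¹
0–170 m: 3.2×10⁻⁴ × 0.79 × 170 = 0.042976 m
Layer 2: 1.9×10⁻⁴ × 630 × 0.49 = 0.058653 m
Layer 3: 0.43 × 1.1×10⁻⁴ × 1500 = 0.07095 m
Δh = 0.042976 + 0.058653 + 0.07095 = 0.172579 m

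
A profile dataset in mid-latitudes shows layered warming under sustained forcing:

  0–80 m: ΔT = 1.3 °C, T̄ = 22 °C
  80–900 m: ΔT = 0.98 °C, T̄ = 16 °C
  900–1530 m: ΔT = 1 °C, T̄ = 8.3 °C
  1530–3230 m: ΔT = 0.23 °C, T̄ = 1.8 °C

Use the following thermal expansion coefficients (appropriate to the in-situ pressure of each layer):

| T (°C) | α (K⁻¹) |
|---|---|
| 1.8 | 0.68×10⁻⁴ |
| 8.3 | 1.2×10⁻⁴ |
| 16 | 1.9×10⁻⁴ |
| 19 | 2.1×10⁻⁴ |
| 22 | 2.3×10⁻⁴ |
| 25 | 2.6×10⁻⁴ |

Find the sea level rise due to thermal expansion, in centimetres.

about 27.9 cm

Layer 1 at 22 °C → α = 2.3×10⁻⁴ K⁻¹
Layer 2 at 16 °C → α = 1.9×10⁻⁴ K⁻¹
Layer 3 at 8.3 °C → α = 1.2×10⁻⁴ K⁻¹
Layer 4 at 1.8 °C → α = 0.68×10⁻⁴ K⁻¹
0–80 m: 80 × 1.3 × 2.3×10⁻⁴ = 0.02392 m
80–900 m: 820 × 0.98 × 1.9×10⁻⁴ = 0.152684 m
630 × 1 × 1.2×10⁻⁴ = 0.07560 m
1530–3230 m: 0.23 × 1700 × 0.68×10⁻⁴ = 0.026588 m
Δh = 0.02392 + 0.152684 + 0.07560 + 0.026588 = 0.278792 m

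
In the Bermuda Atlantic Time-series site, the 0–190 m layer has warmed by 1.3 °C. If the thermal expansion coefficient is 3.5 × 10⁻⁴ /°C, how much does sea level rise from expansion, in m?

Δh = αΔT·H = 3.5×10⁻⁴ × 1.3 × 190 = 0.08645 m

about 0.0865 m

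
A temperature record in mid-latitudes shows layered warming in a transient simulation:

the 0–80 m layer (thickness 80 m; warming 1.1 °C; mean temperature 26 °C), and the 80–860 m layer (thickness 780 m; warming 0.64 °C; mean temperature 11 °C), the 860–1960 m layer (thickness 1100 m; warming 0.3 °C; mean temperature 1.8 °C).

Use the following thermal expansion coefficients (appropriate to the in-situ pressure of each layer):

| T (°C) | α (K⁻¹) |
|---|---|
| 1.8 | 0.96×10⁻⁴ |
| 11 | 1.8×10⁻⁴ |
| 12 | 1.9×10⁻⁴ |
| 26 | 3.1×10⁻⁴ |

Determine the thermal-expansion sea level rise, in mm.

Layer 1 at 26 °C → α = 3.1×10⁻⁴ K⁻¹
Layer 2 at 11 °C → α = 1.8×10⁻⁴ K⁻¹
Layer 3 at 1.8 °C → α = 0.96×10⁻⁴ K⁻¹
1.1 × 3.1×10⁻⁴ × 80 = 0.02728 m
780 × 0.64 × 1.8×10⁻⁴ = 0.089856 m
860–1960 m: 0.3 × 0.96×10⁻⁴ × 1100 = 0.03168 m
Δh = 0.02728 + 0.089856 + 0.03168 = 0.148816 m ≈ 149 mm

about 149 mm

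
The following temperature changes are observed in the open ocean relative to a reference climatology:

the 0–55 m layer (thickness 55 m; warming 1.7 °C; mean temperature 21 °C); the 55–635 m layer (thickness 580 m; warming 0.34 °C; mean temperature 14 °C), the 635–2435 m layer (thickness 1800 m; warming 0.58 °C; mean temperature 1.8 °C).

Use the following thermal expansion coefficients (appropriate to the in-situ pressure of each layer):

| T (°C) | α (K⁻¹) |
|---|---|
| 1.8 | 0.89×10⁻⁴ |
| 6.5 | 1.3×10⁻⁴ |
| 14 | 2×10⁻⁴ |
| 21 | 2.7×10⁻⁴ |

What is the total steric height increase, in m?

about 0.158 m

Layer 1 at 21 °C → α = 2.7×10⁻⁴ K⁻¹
Layer 2 at 14 °C → α = 2×10⁻⁴ K⁻¹
Layer 3 at 1.8 °C → α = 0.89×10⁻⁴ K⁻¹
Layer 1: 2.7×10⁻⁴ × 1.7 × 55 = 0.025245 m
55–635 m: 580 × 2×10⁻⁴ × 0.34 = 0.03944 m
1800 × 0.58 × 0.89×10⁻⁴ = 0.092916 m
Δh = 0.025245 + 0.03944 + 0.092916 = 0.157601 m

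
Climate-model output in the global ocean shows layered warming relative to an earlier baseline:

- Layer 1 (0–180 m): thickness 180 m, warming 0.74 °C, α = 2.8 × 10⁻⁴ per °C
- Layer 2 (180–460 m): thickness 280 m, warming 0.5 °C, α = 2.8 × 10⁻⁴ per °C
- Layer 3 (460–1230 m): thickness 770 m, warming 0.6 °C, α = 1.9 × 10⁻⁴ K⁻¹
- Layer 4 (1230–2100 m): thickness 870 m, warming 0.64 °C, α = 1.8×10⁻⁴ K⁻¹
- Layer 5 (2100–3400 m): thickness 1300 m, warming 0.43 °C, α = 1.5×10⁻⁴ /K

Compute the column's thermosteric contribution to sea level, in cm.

34.8 cm of thermosteric rise

Layer 1: 2.8×10⁻⁴ × 0.74 × 180 = 0.037296 m
2.8×10⁻⁴ × 280 × 0.5 = 0.03920 m
770 × 0.6 × 1.9×10⁻⁴ = 0.08778 m
1230–2100 m: 0.64 × 870 × 1.8×10⁻⁴ = 0.100224 m
2100–3400 m: 0.43 × 1300 × 1.5×10⁻⁴ = 0.08385 m
Δh = 0.037296 + 0.03920 + 0.08778 + 0.100224 + 0.08385 = 0.34835 m ≈ 34.8 cm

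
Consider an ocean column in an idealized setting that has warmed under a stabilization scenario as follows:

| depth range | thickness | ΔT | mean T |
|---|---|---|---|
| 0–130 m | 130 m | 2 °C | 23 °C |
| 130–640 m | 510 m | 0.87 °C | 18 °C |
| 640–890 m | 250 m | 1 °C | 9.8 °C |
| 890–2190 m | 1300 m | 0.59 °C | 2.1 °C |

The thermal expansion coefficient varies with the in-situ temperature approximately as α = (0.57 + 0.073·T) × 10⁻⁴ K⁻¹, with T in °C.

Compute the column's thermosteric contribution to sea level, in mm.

Layer 1: α = (0.57 + 0.073×23)×10⁻⁴ = 2.249×10⁻⁴ K⁻¹
Layer 2: α = (0.57 + 0.073×18)×10⁻⁴ = 1.884×10⁻⁴ K⁻¹
Layer 3: α = (0.57 + 0.073×9.8)×10⁻⁴ = 1.2854×10⁻⁴ K⁻¹
Layer 4: α = (0.57 + 0.073×2.1)×10⁻⁴ = 0.7233×10⁻⁴ K⁻¹
0–130 m: 2 × 130 × 2.249×10⁻⁴ = 0.058474 m
130–640 m: 0.87 × 510 × 1.884×10⁻⁴ = 0.08359308 m
Layer 3: 250 × 1 × 1.2854×10⁻⁴ = 0.032135 m
890–2190 m: 1300 × 0.7233×10⁻⁴ × 0.59 = 0.05547711 m
Δh = 0.058474 + 0.08359308 + 0.032135 + 0.05547711 = 0.22967919 m

about 230 mm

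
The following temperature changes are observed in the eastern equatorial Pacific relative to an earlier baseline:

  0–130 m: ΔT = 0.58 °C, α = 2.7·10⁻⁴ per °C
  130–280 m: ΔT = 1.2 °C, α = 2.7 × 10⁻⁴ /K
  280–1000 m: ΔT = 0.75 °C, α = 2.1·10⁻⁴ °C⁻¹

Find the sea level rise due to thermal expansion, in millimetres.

180 mm of thermosteric rise

2.7×10⁻⁴ × 0.58 × 130 = 0.020358 m
130–280 m: 2.7×10⁻⁴ × 1.2 × 150 = 0.04860 m
280–1000 m: 720 × 0.75 × 2.1×10⁻⁴ = 0.11340 m
Δh = 0.020358 + 0.04860 + 0.11340 = 0.182358 m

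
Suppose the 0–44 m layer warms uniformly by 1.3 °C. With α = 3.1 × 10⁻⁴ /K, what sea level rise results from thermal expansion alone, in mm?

17.7 mm of thermosteric rise

Δh = αΔT·H = 3.1×10⁻⁴ × 1.3 × 44 = 0.017732 m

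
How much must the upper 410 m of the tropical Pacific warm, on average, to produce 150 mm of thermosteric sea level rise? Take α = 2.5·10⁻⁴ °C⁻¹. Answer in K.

ΔT = Δh/(αH) = 0.15 / (2.5×10⁻⁴ × 410) ≈ 1.463 K

about 1.46 K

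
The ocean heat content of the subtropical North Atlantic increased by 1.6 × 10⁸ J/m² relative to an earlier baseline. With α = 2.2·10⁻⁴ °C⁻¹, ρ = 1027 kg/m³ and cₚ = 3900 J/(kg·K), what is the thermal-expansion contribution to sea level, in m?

Δh = 0.0088 m

Δh = αQ/(ρcₚ) = 2.2×10⁻⁴ × 1.6×10⁸ / (1027 × 3900) ≈ 0.0087884 m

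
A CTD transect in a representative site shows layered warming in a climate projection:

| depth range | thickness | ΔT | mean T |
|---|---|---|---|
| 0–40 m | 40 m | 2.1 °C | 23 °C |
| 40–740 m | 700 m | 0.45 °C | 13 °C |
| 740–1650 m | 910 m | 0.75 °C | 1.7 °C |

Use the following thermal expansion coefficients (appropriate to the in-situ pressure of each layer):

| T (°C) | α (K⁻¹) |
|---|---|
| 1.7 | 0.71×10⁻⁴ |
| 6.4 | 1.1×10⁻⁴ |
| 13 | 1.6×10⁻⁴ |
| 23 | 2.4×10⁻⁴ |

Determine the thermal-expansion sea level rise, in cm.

12 cm of thermosteric rise

Layer 1 at 23 °C → α = 2.4×10⁻⁴ K⁻¹
Layer 2 at 13 °C → α = 1.6×10⁻⁴ K⁻¹
Layer 3 at 1.7 °C → α = 0.71×10⁻⁴ K⁻¹
Layer 1: 40 × 2.1 × 2.4×10⁻⁴ = 0.02016 m
Layer 2: 0.45 × 700 × 1.6×10⁻⁴ = 0.05040 m
0.71×10⁻⁴ × 0.75 × 910 = 0.0484575 m
Δh = 0.02016 + 0.05040 + 0.0484575 = 0.1190175 m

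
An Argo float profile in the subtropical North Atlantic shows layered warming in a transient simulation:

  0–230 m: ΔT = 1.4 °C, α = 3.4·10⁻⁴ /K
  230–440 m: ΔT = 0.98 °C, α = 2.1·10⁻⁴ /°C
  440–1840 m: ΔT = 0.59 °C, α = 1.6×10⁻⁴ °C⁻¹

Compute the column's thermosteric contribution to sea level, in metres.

Δh ≈ 0.285 m

0–230 m: 1.4 × 3.4×10⁻⁴ × 230 = 0.10948 m
Layer 2: 210 × 2.1×10⁻⁴ × 0.98 = 0.043218 m
1400 × 1.6×10⁻⁴ × 0.59 = 0.13216 m
Δh = 0.10948 + 0.043218 + 0.13216 = 0.284858 m ≈ 0.285 m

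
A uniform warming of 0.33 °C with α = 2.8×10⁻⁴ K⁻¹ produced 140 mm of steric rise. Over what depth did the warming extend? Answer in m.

about 1520 m

H = Δh/(αΔT) = 0.14 / (2.8×10⁻⁴ × 0.33) ≈ 1515 m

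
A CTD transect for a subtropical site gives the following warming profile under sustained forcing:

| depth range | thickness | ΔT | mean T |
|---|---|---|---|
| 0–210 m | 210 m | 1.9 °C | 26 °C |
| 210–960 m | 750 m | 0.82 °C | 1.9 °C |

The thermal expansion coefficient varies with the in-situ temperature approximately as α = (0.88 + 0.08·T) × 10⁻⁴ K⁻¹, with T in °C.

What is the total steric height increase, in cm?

about 18.2 cm

Layer 1: α = (0.88 + 0.08×26)×10⁻⁴ = 2.96×10⁻⁴ K⁻¹
Layer 2: α = (0.88 + 0.08×1.9)×10⁻⁴ = 1.032×10⁻⁴ K⁻¹
Layer 1: 2.96×10⁻⁴ × 1.9 × 210 = 0.118104 m
210–960 m: 1.032×10⁻⁴ × 0.82 × 750 = 0.063468 m
Δh = 0.118104 + 0.063468 = 0.181572 m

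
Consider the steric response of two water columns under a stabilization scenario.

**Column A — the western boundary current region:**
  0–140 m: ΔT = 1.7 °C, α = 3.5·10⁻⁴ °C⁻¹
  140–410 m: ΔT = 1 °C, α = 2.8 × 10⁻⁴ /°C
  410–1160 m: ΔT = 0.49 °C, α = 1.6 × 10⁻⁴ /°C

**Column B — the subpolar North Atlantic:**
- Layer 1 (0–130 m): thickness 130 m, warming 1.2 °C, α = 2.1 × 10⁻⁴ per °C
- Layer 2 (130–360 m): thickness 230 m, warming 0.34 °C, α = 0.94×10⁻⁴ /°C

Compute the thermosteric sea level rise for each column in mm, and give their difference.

A 140 × 3.5×10⁻⁴ × 1.7 = 0.08330 m
A Layer 2: 270 × 1 × 2.8×10⁻⁴ = 0.07560 m
A Layer 3: 0.49 × 750 × 1.6×10⁻⁴ = 0.05880 m
A total: 0.21770 m
B 0–130 m: 1.2 × 2.1×10⁻⁴ × 130 = 0.03276 m
B 130–360 m: 0.94×10⁻⁴ × 230 × 0.34 = 0.0073508 m
B total: 0.0401108 m
Difference: 0.21770 − 0.0401108 = 0.1775892 m

A: 218 mm; B: 40.1 mm; difference 178 mm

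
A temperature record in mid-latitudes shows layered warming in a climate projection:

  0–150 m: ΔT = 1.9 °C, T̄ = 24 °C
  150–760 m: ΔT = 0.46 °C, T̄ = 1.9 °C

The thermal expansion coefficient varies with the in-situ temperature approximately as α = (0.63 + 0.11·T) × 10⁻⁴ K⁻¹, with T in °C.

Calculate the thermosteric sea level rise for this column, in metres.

0.117 m of thermosteric rise

Layer 1: α = (0.63 + 0.11×24)×10⁻⁴ = 3.27×10⁻⁴ K⁻¹
Layer 2: α = (0.63 + 0.11×1.9)×10⁻⁴ = 0.839×10⁻⁴ K⁻¹
3.27×10⁻⁴ × 1.9 × 150 = 0.093195 m
150–760 m: 0.46 × 0.839×10⁻⁴ × 610 = 0.02354234 m
Δh = 0.093195 + 0.02354234 = 0.11673734 m ≈ 0.117 m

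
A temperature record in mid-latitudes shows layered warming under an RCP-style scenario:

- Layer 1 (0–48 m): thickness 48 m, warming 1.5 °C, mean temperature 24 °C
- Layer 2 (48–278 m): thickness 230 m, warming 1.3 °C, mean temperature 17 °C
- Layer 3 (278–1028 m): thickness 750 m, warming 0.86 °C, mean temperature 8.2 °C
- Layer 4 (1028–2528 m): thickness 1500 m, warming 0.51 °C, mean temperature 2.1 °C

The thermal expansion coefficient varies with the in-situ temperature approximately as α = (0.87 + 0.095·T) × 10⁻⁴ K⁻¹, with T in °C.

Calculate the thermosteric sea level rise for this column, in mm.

285 mm of thermosteric rise

Layer 1: α = (0.87 + 0.095×24)×10⁻⁴ = 3.15×10⁻⁴ K⁻¹
Layer 2: α = (0.87 + 0.095×17)×10⁻⁴ = 2.485×10⁻⁴ K⁻¹
Layer 3: α = (0.87 + 0.095×8.2)×10⁻⁴ = 1.649×10⁻⁴ K⁻¹
Layer 4: α = (0.87 + 0.095×2.1)×10⁻⁴ = 1.0695×10⁻⁴ K⁻¹
48 × 1.5 × 3.15×10⁻⁴ = 0.02268 m
48–278 m: 2.485×10⁻⁴ × 1.3 × 230 = 0.0743015 m
1.649×10⁻⁴ × 0.86 × 750 = 0.1063605 m
0.51 × 1500 × 1.0695×10⁻⁴ = 0.08181675 m
Δh = 0.02268 + 0.0743015 + 0.1063605 + 0.08181675 = 0.28515875 m ≈ 285 mm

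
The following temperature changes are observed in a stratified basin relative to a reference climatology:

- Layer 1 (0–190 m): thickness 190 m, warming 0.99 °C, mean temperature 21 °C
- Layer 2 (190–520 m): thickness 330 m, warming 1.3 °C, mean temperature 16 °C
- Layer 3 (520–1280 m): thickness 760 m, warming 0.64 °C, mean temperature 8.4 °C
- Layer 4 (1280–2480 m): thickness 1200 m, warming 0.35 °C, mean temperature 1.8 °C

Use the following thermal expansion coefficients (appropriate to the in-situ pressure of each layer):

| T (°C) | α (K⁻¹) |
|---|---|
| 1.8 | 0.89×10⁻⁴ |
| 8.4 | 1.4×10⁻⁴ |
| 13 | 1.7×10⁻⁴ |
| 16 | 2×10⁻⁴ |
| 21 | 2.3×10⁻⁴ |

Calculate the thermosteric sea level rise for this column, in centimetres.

23.5 cm

Layer 1 at 21 °C → α = 2.3×10⁻⁴ K⁻¹
Layer 2 at 16 °C → α = 2×10⁻⁴ K⁻¹
Layer 3 at 8.4 °C → α = 1.4×10⁻⁴ K⁻¹
Layer 4 at 1.8 °C → α = 0.89×10⁻⁴ K⁻¹
0–190 m: 190 × 2.3×10⁻⁴ × 0.99 = 0.043263 m
1.3 × 2×10⁻⁴ × 330 = 0.08580 m
Layer 3: 760 × 0.64 × 1.4×10⁻⁴ = 0.068096 m
1200 × 0.35 × 0.89×10⁻⁴ = 0.03738 m
Δh = 0.043263 + 0.08580 + 0.068096 + 0.03738 = 0.234539 m ≈ 23.5 cm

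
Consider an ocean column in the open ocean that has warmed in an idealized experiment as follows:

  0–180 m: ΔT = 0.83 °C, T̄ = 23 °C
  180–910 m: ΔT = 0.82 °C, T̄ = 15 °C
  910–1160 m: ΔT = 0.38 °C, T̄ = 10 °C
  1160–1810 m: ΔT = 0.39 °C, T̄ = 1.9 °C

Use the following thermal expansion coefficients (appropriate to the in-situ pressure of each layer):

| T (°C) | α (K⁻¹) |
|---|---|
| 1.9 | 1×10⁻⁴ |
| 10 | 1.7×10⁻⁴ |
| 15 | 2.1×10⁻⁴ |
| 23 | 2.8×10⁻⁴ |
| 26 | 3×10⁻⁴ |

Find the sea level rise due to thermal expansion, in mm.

Layer 1 at 23 °C → α = 2.8×10⁻⁴ K⁻¹
Layer 2 at 15 °C → α = 2.1×10⁻⁴ K⁻¹
Layer 3 at 10 °C → α = 1.7×10⁻⁴ K⁻¹
Layer 4 at 1.9 °C → α = 1×10⁻⁴ K⁻¹
180 × 2.8×10⁻⁴ × 0.83 = 0.041832 m
180–910 m: 2.1×10⁻⁴ × 730 × 0.82 = 0.125706 m
Layer 3: 1.7×10⁻⁴ × 250 × 0.38 = 0.01615 m
1×10⁻⁴ × 0.39 × 650 = 0.02535 m
Δh = 0.041832 + 0.125706 + 0.01615 + 0.02535 = 0.209038 m

210 mm of thermosteric rise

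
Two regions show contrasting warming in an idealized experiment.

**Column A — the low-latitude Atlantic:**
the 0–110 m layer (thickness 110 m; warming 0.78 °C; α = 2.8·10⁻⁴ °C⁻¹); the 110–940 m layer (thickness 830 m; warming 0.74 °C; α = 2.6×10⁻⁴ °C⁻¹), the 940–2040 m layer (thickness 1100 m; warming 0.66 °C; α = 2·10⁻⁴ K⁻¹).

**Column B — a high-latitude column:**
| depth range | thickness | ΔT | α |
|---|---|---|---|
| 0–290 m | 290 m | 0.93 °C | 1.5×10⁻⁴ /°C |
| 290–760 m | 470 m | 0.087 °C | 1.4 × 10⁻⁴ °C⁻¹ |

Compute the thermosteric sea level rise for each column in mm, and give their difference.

A: 330 mm; B: 46 mm; difference 280 mm

A 0–110 m: 2.8×10⁻⁴ × 110 × 0.78 = 0.024024 m
A 830 × 2.6×10⁻⁴ × 0.74 = 0.159692 m
A 940–2040 m: 0.66 × 2×10⁻⁴ × 1100 = 0.14520 m
A total: 0.328916 m
B Layer 1: 0.93 × 290 × 1.5×10⁻⁴ = 0.040455 m
B 470 × 1.4×10⁻⁴ × 0.087 = 0.0057246 m
B total: 0.0461796 m
Difference: 0.328916 − 0.0461796 = 0.2827364 m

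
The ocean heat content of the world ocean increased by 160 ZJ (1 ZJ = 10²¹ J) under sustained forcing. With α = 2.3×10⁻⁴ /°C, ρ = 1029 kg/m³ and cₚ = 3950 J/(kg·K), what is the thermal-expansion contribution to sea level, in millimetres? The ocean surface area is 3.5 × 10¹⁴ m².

Per unit area: Q = 160×10²¹ / (3.5×10¹⁴) ≈ 4.571×10⁸ J/m²
Δh = αQ/(ρcₚ) = 2.3×10⁻⁴ × 4.571×10⁸ / (1029 × 3950) ≈ 0.025866 m

about 25.9 mm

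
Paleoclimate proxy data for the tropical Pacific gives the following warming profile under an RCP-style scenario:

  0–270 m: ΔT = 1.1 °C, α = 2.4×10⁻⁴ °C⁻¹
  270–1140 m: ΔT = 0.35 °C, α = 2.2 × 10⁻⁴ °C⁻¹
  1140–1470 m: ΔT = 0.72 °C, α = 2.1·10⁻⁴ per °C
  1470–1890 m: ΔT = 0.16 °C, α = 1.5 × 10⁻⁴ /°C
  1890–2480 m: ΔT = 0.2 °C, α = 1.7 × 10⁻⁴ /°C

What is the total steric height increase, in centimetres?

about 22 cm

Layer 1: 2.4×10⁻⁴ × 1.1 × 270 = 0.07128 m
870 × 2.2×10⁻⁴ × 0.35 = 0.06699 m
2.1×10⁻⁴ × 0.72 × 330 = 0.049896 m
1470–1890 m: 1.5×10⁻⁴ × 0.16 × 420 = 0.01008 m
0.2 × 1.7×10⁻⁴ × 590 = 0.02006 m
Δh = 0.07128 + 0.06699 + 0.049896 + 0.01008 + 0.02006 = 0.218306 m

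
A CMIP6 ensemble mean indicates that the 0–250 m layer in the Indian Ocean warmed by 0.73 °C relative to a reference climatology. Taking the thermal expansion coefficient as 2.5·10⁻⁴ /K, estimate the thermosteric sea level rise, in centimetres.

4.56 cm of thermosteric rise

Δh = αΔT·H = 2.5×10⁻⁴ × 0.73 × 250 = 0.045625 m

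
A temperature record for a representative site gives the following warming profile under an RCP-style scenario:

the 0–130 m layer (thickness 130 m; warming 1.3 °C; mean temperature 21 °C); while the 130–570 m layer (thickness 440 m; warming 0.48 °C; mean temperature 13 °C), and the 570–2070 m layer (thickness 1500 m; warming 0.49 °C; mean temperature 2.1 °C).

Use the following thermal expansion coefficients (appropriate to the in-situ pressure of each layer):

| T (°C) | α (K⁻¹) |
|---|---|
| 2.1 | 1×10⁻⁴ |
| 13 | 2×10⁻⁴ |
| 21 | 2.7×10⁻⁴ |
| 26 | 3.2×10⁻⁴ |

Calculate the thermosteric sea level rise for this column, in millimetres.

Δh ≈ 161 mm

Layer 1 at 21 °C → α = 2.7×10⁻⁴ K⁻¹
Layer 2 at 13 °C → α = 2×10⁻⁴ K⁻¹
Layer 3 at 2.1 °C → α = 1×10⁻⁴ K⁻¹
0–130 m: 2.7×10⁻⁴ × 1.3 × 130 = 0.04563 m
130–570 m: 0.48 × 440 × 2×10⁻⁴ = 0.04224 m
Layer 3: 0.49 × 1500 × 1×10⁻⁴ = 0.07350 m
Δh = 0.04563 + 0.04224 + 0.07350 = 0.16137 m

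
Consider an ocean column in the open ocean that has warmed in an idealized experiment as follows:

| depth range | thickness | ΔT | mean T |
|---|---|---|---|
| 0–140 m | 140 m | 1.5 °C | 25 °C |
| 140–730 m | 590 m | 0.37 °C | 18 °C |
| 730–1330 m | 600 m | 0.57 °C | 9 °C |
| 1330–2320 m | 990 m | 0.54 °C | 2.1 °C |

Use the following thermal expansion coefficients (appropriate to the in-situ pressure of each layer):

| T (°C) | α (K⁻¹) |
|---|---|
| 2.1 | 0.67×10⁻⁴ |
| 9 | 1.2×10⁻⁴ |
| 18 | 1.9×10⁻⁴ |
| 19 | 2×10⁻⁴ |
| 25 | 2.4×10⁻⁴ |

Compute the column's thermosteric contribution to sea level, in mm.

Layer 1 at 25 °C → α = 2.4×10⁻⁴ K⁻¹
Layer 2 at 18 °C → α = 1.9×10⁻⁴ K⁻¹
Layer 3 at 9 °C → α = 1.2×10⁻⁴ K⁻¹
Layer 4 at 2.1 °C → α = 0.67×10⁻⁴ K⁻¹
Layer 1: 1.5 × 2.4×10⁻⁴ × 140 = 0.05040 m
Layer 2: 0.37 × 590 × 1.9×10⁻⁴ = 0.041477 m
Layer 3: 600 × 0.57 × 1.2×10⁻⁴ = 0.04104 m
1330–2320 m: 0.67×10⁻⁴ × 0.54 × 990 = 0.0358182 m
Δh = 0.05040 + 0.041477 + 0.04104 + 0.0358182 = 0.1687352 m

about 169 mm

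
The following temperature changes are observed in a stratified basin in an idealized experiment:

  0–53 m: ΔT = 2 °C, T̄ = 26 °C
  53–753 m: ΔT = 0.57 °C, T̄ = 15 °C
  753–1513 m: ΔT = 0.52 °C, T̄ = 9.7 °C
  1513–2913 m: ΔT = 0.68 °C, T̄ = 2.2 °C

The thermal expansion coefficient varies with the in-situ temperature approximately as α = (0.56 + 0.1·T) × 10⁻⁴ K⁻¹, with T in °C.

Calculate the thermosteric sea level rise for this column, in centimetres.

25.0 cm

Layer 1: α = (0.56 + 0.1×26)×10⁻⁴ = 3.16×10⁻⁴ K⁻¹
Layer 2: α = (0.56 + 0.1×15)×10⁻⁴ = 2.06×10⁻⁴ K⁻¹
Layer 3: α = (0.56 + 0.1×9.7)×10⁻⁴ = 1.53×10⁻⁴ K⁻¹
Layer 4: α = (0.56 + 0.1×2.2)×10⁻⁴ = 0.78×10⁻⁴ K⁻¹
0–53 m: 3.16×10⁻⁴ × 53 × 2 = 0.033496 m
Layer 2: 0.57 × 2.06×10⁻⁴ × 700 = 0.082194 m
753–1513 m: 1.53×10⁻⁴ × 760 × 0.52 = 0.0604656 m
1513–2913 m: 0.78×10⁻⁴ × 1400 × 0.68 = 0.074256 m
Δh = 0.033496 + 0.082194 + 0.0604656 + 0.074256 = 0.2504116 m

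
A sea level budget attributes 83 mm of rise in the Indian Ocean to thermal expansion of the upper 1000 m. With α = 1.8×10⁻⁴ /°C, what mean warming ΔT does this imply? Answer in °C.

ΔT = Δh/(αH) = 0.083 / (1.8×10⁻⁴ × 1000) ≈ 0.4611 °C

ΔT ≈ 0.46 °C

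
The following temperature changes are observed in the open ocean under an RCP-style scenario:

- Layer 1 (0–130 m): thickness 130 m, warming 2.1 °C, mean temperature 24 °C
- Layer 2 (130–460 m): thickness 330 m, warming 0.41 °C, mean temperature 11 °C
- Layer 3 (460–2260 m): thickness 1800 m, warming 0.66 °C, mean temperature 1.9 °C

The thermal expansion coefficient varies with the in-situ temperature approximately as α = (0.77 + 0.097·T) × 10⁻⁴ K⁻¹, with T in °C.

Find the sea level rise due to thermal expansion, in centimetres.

Layer 1: α = (0.77 + 0.097×24)×10⁻⁴ = 3.098×10⁻⁴ K⁻¹
Layer 2: α = (0.77 + 0.097×11)×10⁻⁴ = 1.837×10⁻⁴ K⁻¹
Layer 3: α = (0.77 + 0.097×1.9)×10⁻⁴ = 0.9543×10⁻⁴ K⁻¹
Layer 1: 2.1 × 130 × 3.098×10⁻⁴ = 0.0845754 m
1.837×10⁻⁴ × 0.41 × 330 = 0.02485461 m
460–2260 m: 0.9543×10⁻⁴ × 0.66 × 1800 = 0.11337084 m
Δh = 0.0845754 + 0.02485461 + 0.11337084 = 0.22280085 m ≈ 22.3 cm

about 22.3 cm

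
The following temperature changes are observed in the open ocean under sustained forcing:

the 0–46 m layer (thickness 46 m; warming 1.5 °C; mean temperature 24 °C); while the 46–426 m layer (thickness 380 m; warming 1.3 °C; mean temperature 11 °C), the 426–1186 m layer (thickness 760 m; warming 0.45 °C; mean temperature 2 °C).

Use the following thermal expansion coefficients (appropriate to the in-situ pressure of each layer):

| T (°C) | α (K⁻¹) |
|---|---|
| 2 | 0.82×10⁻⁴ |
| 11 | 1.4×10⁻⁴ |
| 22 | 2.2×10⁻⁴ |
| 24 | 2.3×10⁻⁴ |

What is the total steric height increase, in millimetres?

Δh ≈ 110 mm

Layer 1 at 24 °C → α = 2.3×10⁻⁴ K⁻¹
Layer 2 at 11 °C → α = 1.4×10⁻⁴ K⁻¹
Layer 3 at 2 °C → α = 0.82×10⁻⁴ K⁻¹
1.5 × 46 × 2.3×10⁻⁴ = 0.01587 m
46–426 m: 380 × 1.4×10⁻⁴ × 1.3 = 0.06916 m
760 × 0.82×10⁻⁴ × 0.45 = 0.028044 m
Δh = 0.01587 + 0.06916 + 0.028044 = 0.113074 m ≈ 110 mm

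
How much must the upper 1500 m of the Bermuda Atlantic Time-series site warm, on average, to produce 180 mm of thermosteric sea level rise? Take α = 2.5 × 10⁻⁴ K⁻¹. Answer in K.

ΔT = Δh/(αH) = 0.18 / (2.5×10⁻⁴ × 1500) = 0.4800 K

ΔT ≈ 0.480 K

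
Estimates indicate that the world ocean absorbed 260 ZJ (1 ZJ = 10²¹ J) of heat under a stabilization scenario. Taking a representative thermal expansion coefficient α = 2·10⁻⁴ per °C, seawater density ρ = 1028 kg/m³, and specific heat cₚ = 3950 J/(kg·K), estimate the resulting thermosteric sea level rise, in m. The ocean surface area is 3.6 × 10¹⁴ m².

Δh = 0.0356 m

Per unit area: Q = 260×10²¹ / (3.6×10¹⁴) ≈ 7.222×10⁸ J/m²
Δh = αQ/(ρcₚ) = 2×10⁻⁴ × 7.222×10⁸ / (1028 × 3950) ≈ 0.035571 m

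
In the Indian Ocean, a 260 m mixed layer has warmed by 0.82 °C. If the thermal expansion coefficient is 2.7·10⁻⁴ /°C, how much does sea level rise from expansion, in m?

about 0.0576 m

Δh = αΔT·H = 2.7×10⁻⁴ × 0.82 × 260 = 0.057564 m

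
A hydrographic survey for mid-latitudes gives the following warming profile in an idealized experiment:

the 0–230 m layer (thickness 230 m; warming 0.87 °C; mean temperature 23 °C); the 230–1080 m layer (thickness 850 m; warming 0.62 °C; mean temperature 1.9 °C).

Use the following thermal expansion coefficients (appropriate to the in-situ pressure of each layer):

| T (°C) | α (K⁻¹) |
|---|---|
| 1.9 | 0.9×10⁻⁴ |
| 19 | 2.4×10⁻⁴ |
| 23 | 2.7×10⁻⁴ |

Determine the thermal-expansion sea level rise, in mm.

Δh = 101 mm

Layer 1 at 23 °C → α = 2.7×10⁻⁴ K⁻¹
Layer 2 at 1.9 °C → α = 0.9×10⁻⁴ K⁻¹
230 × 0.87 × 2.7×10⁻⁴ = 0.054027 m
Layer 2: 850 × 0.9×10⁻⁴ × 0.62 = 0.04743 m
Δh = 0.054027 + 0.04743 = 0.101457 m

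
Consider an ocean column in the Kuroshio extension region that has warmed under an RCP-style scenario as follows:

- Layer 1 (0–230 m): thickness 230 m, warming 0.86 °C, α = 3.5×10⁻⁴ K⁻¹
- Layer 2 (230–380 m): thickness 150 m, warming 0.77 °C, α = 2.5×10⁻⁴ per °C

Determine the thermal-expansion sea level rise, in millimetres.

0–230 m: 230 × 0.86 × 3.5×10⁻⁴ = 0.06923 m
Layer 2: 0.77 × 150 × 2.5×10⁻⁴ = 0.028875 m
Δh = 0.06923 + 0.028875 = 0.098105 m ≈ 98.1 mm

about 98.1 mm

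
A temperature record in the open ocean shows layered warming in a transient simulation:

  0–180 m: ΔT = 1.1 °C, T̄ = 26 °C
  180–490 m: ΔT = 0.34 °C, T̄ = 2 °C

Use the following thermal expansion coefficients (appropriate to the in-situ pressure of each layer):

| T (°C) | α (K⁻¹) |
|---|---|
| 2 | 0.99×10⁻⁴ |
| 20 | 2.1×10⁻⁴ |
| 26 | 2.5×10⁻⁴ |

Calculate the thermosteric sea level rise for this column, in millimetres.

Δh ≈ 60 mm

Layer 1 at 26 °C → α = 2.5×10⁻⁴ K⁻¹
Layer 2 at 2 °C → α = 0.99×10⁻⁴ K⁻¹
2.5×10⁻⁴ × 1.1 × 180 = 0.04950 m
310 × 0.34 × 0.99×10⁻⁴ = 0.0104346 m
Δh = 0.04950 + 0.0104346 = 0.0599346 m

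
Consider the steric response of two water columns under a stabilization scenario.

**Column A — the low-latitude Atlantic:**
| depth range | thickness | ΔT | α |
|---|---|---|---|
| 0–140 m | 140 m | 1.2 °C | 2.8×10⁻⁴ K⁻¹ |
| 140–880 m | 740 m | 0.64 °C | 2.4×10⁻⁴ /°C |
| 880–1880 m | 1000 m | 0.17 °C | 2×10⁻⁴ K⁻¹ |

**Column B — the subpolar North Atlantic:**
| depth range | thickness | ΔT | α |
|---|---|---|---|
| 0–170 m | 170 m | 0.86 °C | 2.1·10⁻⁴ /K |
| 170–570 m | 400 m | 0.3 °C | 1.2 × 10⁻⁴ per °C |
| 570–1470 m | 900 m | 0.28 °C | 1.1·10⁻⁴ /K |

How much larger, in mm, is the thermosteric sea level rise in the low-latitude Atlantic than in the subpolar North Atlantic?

122 mm larger

A 0–140 m: 1.2 × 140 × 2.8×10⁻⁴ = 0.04704 m
A Layer 2: 740 × 0.64 × 2.4×10⁻⁴ = 0.113664 m
A Layer 3: 2×10⁻⁴ × 0.17 × 1000 = 0.03400 m
A total: 0.194704 m
B 2.1×10⁻⁴ × 0.86 × 170 = 0.030702 m
B 1.2×10⁻⁴ × 0.3 × 400 = 0.01440 m
B 570–1470 m: 0.28 × 900 × 1.1×10⁻⁴ = 0.02772 m
B total: 0.072822 m
Difference: 0.194704 − 0.072822 = 0.121882 m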